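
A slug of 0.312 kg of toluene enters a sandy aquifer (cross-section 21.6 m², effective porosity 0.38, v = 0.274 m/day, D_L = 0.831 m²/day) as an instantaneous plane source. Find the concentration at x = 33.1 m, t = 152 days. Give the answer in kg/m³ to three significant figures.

0.000826 kg/m³

For an instantaneous plane source, C(x,t) = M/(n_e·A·√(4πDt)) · exp(−(x−vt)²/(4Dt)), with n_e·A the pore (flow) area.
Plume center vt = 0.274 × 152 = 41.648 m, so the well at 33.1 m is 8.548 m upgradient of the peak.
√(4πDt) = 39.84 m, giving peak height M/(n_e·A·√(4πDt)) = 0.312/(0.38 × 21.6 × 39.84) = 0.0009541 kg/m³.
(x−vt)²/(4Dt) = (-8.548)²/(4 × 0.831 × 152) = 0.1446; exp(−0.1446) = 0.8654.
C = 0.0009541 × 0.8654 = 0.000826 kg/m³.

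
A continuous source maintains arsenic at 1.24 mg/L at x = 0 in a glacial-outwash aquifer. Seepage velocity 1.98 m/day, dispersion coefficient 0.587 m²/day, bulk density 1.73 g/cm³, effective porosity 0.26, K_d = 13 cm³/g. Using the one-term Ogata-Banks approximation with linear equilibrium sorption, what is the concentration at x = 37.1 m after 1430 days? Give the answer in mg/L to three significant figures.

0.173 mg/L

Retardation factor R = 1 + ρ_b·K_d/n = 1 + 1.73 × 13/0.26 = 87.50.
Sorption retards both mechanisms: v_R = v/R = 0.02263 m/day, D_R = D/R = 0.006709 m²/day.
v_R·t = 0.02263 × 1430 = 32.3609 m; 2√(D_R t) = 6.195 m; argument = (37.1 − 32.3609)/6.195 = 0.7650.
C = C₀ × ½·erfc(0.7650) = 1.24 × 0.1397 = 0.173 mg/L.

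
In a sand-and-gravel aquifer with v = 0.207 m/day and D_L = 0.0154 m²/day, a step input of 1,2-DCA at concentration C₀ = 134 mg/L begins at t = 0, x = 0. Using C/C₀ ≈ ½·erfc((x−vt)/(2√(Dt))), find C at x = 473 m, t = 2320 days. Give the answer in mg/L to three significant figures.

108 mg/L

For a continuous step input, C/C₀ ≈ ½·erfc((x−vt)/(2√(Dt))).
vt = 0.207 × 2320 = 480.24 m and 2√(Dt) = 2√(0.0154 × 2320) = 11.95 m.
Argument (x−vt)/(2√(Dt)) = (473 − 480.24)/11.95 = -0.6059; ½·erfc(-0.6059) = 0.8042.
C = 134 × 0.8042 = 108 mg/L.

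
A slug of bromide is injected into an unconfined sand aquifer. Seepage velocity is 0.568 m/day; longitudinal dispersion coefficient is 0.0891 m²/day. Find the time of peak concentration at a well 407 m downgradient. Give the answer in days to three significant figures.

For the 1D instantaneous-source solution, setting ∂C/∂t = 0 at fixed x gives v²t² + 2Dt − x² = 0, so t = (√(D² + v²x²) − D)/v².
√(D² + v²x²) = √(0.0891² + 0.568² × 407²) = 231.2; v² = 0.322624.
t = (231.2 − 0.0891)/0.322624 = 716 days (vs. the pure-advection estimate x/v = 717 d).

716 days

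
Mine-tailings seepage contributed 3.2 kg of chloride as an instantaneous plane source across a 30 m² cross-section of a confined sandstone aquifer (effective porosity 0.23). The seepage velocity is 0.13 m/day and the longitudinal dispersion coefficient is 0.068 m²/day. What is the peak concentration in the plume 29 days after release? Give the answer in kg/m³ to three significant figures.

The peak of an instantaneous 1D plume sits at x = vt; there the Gaussian factor is 1 and C_max = M/(n_e·A·√(4πDt)), where n_e·A is the pore area the mass is dissolved in.
√(4πDt) = √(4π × 0.068 × 29) = 4.978 m, so C_max = 3.2/(0.23 × 30 × 4.978) = 0.0932 kg/m³.

0.0932 kg/m³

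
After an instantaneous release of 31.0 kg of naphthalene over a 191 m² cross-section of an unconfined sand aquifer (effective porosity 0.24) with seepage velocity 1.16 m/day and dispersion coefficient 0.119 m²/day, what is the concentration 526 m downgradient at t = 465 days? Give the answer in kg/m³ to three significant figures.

0.0114 kg/m³

For an instantaneous plane source, C(x,t) = M/(n_e·A·√(4πDt)) · exp(−(x−vt)²/(4Dt)), with n_e·A the pore (flow) area.
Plume center vt = 1.16 × 465 = 539.4 m, so the well at 526 m is 13.4 m upgradient of the peak.
√(4πDt) = 26.37 m, giving peak height M/(n_e·A·√(4πDt)) = 31.0/(0.24 × 191 × 26.37) = 0.02565 kg/m³.
(x−vt)²/(4Dt) = (-13.4)²/(4 × 0.119 × 465) = 0.8112; exp(−0.8112) = 0.4443.
C = 0.02565 × 0.4443 = 0.0114 kg/m³.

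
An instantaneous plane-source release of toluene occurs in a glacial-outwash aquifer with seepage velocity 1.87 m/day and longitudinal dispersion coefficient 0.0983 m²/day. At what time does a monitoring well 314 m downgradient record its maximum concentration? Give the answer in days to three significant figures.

For the 1D instantaneous-source solution, setting ∂C/∂t = 0 at fixed x gives v²t² + 2Dt − x² = 0, so t = (√(D² + v²x²) − D)/v².
√(D² + v²x²) = √(0.0983² + 1.87² × 314²) = 587.2; v² = 3.4969.
t = (587.2 − 0.0983)/3.4969 = 168 days (vs. the pure-advection estimate x/v = 168 d).

168 days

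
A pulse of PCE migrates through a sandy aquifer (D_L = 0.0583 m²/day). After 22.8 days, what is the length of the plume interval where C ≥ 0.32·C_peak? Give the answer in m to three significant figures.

The plume is Gaussian with σ = √(2Dt) = √(2 × 0.0583 × 22.8) = 1.630 m.
C/C_peak = exp(−Δx²/(2σ²)) = 0.32 ⇒ Δx = σ·√(−2 ln 0.32) = 1.630 × 1.510 = 2.461 m.
Width = 2Δx = 4.92 m.

4.92 m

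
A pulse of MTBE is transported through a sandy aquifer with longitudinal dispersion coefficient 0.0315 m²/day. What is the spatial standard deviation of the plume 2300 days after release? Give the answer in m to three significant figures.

Dispersive spreading gives a Gaussian with σ² = 2Dt; advection only shifts the center.
σ = √(2 × 0.0315 × 2300) = 12.0 m.

12.0 m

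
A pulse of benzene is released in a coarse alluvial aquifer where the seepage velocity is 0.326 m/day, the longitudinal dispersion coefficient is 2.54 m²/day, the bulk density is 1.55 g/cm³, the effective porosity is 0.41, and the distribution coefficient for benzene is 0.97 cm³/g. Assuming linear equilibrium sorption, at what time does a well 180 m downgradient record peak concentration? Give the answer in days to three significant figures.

2470 days

Retardation factor R = 1 + ρ_b·K_d/n = 1 + 1.55 × 0.97/0.41 = 4.667.
Sorption retards both mechanisms: v_R = v/R = 0.06985 m/day, D_R = D/R = 0.5442 m²/day.
Peak time from v_R²t² + 2D_R t − x² = 0: t = (√(D_R² + v_R²x²) − D_R)/v_R².
√(D_R² + v_R²x²) = √(0.5442² + 0.06985² × 180²) = 12.58; v_R² = 0.004879.
t = (12.58 − 0.5442)/0.004879 = 2470 days.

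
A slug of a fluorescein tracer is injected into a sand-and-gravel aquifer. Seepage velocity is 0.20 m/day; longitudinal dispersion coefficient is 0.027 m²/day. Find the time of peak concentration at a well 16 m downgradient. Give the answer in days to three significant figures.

For the 1D instantaneous-source solution, setting ∂C/∂t = 0 at fixed x gives v²t² + 2Dt − x² = 0, so t = (√(D² + v²x²) − D)/v².
√(D² + v²x²) = √(0.027² + 0.20² × 16²) = 3.200; v² = 0.04.
t = (3.200 − 0.027)/0.04 = 79.3 days (vs. the pure-advection estimate x/v = 80.0 d).

79.3 days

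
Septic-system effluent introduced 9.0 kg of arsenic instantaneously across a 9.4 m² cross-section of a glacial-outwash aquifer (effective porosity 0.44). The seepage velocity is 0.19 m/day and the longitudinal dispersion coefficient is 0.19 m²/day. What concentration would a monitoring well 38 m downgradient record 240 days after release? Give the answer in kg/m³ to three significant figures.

For an instantaneous plane source, C(x,t) = M/(n_e·A·√(4πDt)) · exp(−(x−vt)²/(4Dt)), with n_e·A the pore (flow) area.
Plume center vt = 0.19 × 240 = 45.6 m, so the well at 38 m is 7.6 m upgradient of the peak.
√(4πDt) = 23.94 m, giving peak height M/(n_e·A·√(4πDt)) = 9.0/(0.44 × 9.4 × 23.94) = 0.09089 kg/m³.
(x−vt)²/(4Dt) = (-7.6)²/(4 × 0.19 × 240) = 0.3167; exp(−0.3167) = 0.7285.
C = 0.09089 × 0.7285 = 0.0662 kg/m³.

0.0662 kg/m³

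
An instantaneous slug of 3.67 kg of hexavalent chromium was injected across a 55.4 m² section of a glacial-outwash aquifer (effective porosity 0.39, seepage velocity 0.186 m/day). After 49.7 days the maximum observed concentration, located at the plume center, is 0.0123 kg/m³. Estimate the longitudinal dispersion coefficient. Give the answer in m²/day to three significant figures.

At the plume center C_max = M/(n_e·A·√(4πDt)), so D = M²/(4πt·(n_e·A·C_max)²).
n_e·A·C_max = 0.39 × 55.4 × 0.0123 = 0.2658 kg/m.
D = 3.67²/(4π × 49.7 × 0.2658²) = 0.305 m²/day.

0.305 m²/day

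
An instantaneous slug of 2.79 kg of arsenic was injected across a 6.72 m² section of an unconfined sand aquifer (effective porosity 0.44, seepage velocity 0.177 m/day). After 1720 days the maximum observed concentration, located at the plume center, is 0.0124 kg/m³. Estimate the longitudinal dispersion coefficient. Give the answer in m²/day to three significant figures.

0.268 m²/day

At the plume center C_max = M/(n_e·A·√(4πDt)), so D = M²/(4πt·(n_e·A·C_max)²).
n_e·A·C_max = 0.44 × 6.72 × 0.0124 = 0.03666 kg/m.
D = 2.79²/(4π × 1720 × 0.03666²) = 0.268 m²/day.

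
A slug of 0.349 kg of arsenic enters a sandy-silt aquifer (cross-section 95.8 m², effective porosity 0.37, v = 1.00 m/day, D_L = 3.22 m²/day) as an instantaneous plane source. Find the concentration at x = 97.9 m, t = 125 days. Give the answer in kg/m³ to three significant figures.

For an instantaneous plane source, C(x,t) = M/(n_e·A·√(4πDt)) · exp(−(x−vt)²/(4Dt)), with n_e·A the pore (flow) area.
Plume center vt = 1.00 × 125 = 125 m, so the well at 97.9 m is 27.1 m upgradient of the peak.
√(4πDt) = 71.12 m, giving peak height M/(n_e·A·√(4πDt)) = 0.349/(0.37 × 95.8 × 71.12) = 0.0001384 kg/m³.
(x−vt)²/(4Dt) = (-27.1)²/(4 × 3.22 × 125) = 0.4562; exp(−0.4562) = 0.6337.
C = 0.0001384 × 0.6337 = 8.77e-05 kg/m³.

8.77e-05 kg/m³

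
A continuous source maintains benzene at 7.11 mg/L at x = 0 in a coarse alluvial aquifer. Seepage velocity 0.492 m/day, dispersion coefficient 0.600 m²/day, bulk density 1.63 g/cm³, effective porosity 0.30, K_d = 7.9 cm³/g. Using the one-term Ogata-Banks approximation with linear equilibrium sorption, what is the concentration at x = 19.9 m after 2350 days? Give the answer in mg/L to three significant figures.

5.61 mg/L

Retardation factor R = 1 + ρ_b·K_d/n = 1 + 1.63 × 7.9/0.30 = 43.92.
Sorption retards both mechanisms: v_R = v/R = 0.01120 m/day, D_R = D/R = 0.01366 m²/day.
v_R·t = 0.01120 × 2350 = 26.32 m; 2√(D_R t) = 11.33 m; argument = (19.9 − 26.32)/11.33 = -0.5666.
C = C₀ × ½·erfc(-0.5666) = 7.11 × 0.7885 = 5.61 mg/L.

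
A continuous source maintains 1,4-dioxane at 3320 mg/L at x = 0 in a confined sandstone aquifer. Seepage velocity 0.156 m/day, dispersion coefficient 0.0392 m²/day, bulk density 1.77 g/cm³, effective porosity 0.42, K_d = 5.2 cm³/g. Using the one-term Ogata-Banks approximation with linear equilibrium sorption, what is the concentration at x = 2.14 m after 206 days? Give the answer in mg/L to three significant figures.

630 mg/L

Retardation factor R = 1 + ρ_b·K_d/n = 1 + 1.77 × 5.2/0.42 = 22.91.
Sorption retards both mechanisms: v_R = v/R = 0.006809 m/day, D_R = D/R = 0.001711 m²/day.
v_R·t = 0.006809 × 206 = 1.402654 m; 2√(D_R t) = 1.187 m; argument = (2.14 − 1.402654)/1.187 = 0.6212.
C = C₀ × ½·erfc(0.6212) = 3320 × 0.1898 = 630 mg/L.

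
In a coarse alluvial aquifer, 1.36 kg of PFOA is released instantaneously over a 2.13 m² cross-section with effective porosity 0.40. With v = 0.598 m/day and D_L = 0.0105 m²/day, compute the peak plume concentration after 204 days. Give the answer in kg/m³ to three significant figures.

0.308 kg/m³

The peak of an instantaneous 1D plume sits at x = vt; there the Gaussian factor is 1 and C_max = M/(n_e·A·√(4πDt)), where n_e·A is the pore area the mass is dissolved in.
√(4πDt) = √(4π × 0.0105 × 204) = 5.188 m, so C_max = 1.36/(0.40 × 2.13 × 5.188) = 0.308 kg/m³.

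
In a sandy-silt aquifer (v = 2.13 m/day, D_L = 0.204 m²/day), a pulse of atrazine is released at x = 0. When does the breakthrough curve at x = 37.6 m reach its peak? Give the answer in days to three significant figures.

For the 1D instantaneous-source solution, setting ∂C/∂t = 0 at fixed x gives v²t² + 2Dt − x² = 0, so t = (√(D² + v²x²) − D)/v².
√(D² + v²x²) = √(0.204² + 2.13² × 37.6²) = 80.09; v² = 4.5369.
t = (80.09 − 0.204)/4.5369 = 17.6 days (vs. the pure-advection estimate x/v = 17.7 d).

17.6 days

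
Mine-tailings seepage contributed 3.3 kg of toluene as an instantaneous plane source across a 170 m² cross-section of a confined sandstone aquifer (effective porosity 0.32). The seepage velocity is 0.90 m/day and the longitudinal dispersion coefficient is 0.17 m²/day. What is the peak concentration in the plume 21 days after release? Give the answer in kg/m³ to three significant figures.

0.00906 kg/m³

The peak of an instantaneous 1D plume sits at x = vt; there the Gaussian factor is 1 and C_max = M/(n_e·A·√(4πDt)), where n_e·A is the pore area the mass is dissolved in.
√(4πDt) = √(4π × 0.17 × 21) = 6.698 m, so C_max = 3.3/(0.32 × 170 × 6.698) = 0.00906 kg/m³.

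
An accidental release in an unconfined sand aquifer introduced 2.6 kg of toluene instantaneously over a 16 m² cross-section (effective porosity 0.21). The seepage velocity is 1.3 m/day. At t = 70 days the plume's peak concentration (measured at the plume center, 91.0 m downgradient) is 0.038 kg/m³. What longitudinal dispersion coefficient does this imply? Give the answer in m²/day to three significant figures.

At the plume center C_max = M/(n_e·A·√(4πDt)), so D = M²/(4πt·(n_e·A·C_max)²).
n_e·A·C_max = 0.21 × 16 × 0.038 = 0.1277 kg/m.
D = 2.6²/(4π × 70 × 0.1277²) = 0.471 m²/day.

0.471 m²/day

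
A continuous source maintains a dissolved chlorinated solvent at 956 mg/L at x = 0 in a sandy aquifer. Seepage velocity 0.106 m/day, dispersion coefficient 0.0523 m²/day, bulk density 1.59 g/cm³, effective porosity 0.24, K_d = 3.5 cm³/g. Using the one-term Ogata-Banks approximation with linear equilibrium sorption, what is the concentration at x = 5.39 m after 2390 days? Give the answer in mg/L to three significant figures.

902 mg/L

Retardation factor R = 1 + ρ_b·K_d/n = 1 + 1.59 × 3.5/0.24 = 24.19.
Sorption retards both mechanisms: v_R = v/R = 0.004382 m/day, D_R = D/R = 0.002162 m²/day.
v_R·t = 0.004382 × 2390 = 10.47298 m; 2√(D_R t) = 4.546 m; argument = (5.39 − 10.47298)/4.546 = -1.118.
C = C₀ × ½·erfc(-1.118) = 956 × 0.9431 = 902 mg/L.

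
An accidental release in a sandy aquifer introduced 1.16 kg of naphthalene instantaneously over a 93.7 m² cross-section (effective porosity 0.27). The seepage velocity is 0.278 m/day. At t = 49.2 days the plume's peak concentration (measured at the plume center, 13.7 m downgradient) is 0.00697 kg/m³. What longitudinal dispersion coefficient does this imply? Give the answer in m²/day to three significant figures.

At the plume center C_max = M/(n_e·A·√(4πDt)), so D = M²/(4πt·(n_e·A·C_max)²).
n_e·A·C_max = 0.27 × 93.7 × 0.00697 = 0.1763 kg/m.
D = 1.16²/(4π × 49.2 × 0.1763²) = 0.0700 m²/day.

0.0700 m²/day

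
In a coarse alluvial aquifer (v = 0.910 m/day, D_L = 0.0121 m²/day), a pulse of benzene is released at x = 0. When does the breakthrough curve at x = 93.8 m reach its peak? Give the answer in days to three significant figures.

103 days

For the 1D instantaneous-source solution, setting ∂C/∂t = 0 at fixed x gives v²t² + 2Dt − x² = 0, so t = (√(D² + v²x²) − D)/v².
√(D² + v²x²) = √(0.0121² + 0.910² × 93.8²) = 85.36; v² = 0.8281.
t = (85.36 − 0.0121)/0.8281 = 103 days (vs. the pure-advection estimate x/v = 103 d).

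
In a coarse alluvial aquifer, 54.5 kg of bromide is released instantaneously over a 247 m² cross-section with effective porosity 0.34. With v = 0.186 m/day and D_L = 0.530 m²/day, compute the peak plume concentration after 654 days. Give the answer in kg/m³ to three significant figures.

0.00983 kg/m³

The peak of an instantaneous 1D plume sits at x = vt; there the Gaussian factor is 1 and C_max = M/(n_e·A·√(4πDt)), where n_e·A is the pore area the mass is dissolved in.
√(4πDt) = √(4π × 0.530 × 654) = 66.00 m, so C_max = 54.5/(0.34 × 247 × 66.00) = 0.00983 kg/m³.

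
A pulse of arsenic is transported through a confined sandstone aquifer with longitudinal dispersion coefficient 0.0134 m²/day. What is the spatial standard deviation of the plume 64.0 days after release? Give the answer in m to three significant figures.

Dispersive spreading gives a Gaussian with σ² = 2Dt; advection only shifts the center.
σ = √(2 × 0.0134 × 64.0) = 1.31 m.

1.31 m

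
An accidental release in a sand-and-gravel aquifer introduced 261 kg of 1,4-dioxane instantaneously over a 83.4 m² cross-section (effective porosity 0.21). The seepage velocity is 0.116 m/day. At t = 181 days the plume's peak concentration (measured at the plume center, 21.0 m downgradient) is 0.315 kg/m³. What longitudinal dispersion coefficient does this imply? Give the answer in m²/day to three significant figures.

0.984 m²/day

At the plume center C_max = M/(n_e·A·√(4πDt)), so D = M²/(4πt·(n_e·A·C_max)²).
n_e·A·C_max = 0.21 × 83.4 × 0.315 = 5.517 kg/m.
D = 261²/(4π × 181 × 5.517²) = 0.984 m²/day.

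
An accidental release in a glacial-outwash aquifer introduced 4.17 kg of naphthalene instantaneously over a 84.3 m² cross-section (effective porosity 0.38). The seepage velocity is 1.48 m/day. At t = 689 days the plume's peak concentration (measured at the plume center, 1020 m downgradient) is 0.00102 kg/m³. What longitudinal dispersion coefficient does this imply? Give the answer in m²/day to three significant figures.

At the plume center C_max = M/(n_e·A·√(4πDt)), so D = M²/(4πt·(n_e·A·C_max)²).
n_e·A·C_max = 0.38 × 84.3 × 0.00102 = 0.03267 kg/m.
D = 4.17²/(4π × 689 × 0.03267²) = 1.88 m²/day.

1.88 m²/day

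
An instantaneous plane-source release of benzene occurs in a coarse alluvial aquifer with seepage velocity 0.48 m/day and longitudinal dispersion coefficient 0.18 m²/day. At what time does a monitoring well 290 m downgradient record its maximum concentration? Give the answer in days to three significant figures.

For the 1D instantaneous-source solution, setting ∂C/∂t = 0 at fixed x gives v²t² + 2Dt − x² = 0, so t = (√(D² + v²x²) − D)/v².
√(D² + v²x²) = √(0.18² + 0.48² × 290²) = 139.2; v² = 0.2304.
t = (139.2 − 0.18)/0.2304 = 603 days (vs. the pure-advection estimate x/v = 604 d).

603 days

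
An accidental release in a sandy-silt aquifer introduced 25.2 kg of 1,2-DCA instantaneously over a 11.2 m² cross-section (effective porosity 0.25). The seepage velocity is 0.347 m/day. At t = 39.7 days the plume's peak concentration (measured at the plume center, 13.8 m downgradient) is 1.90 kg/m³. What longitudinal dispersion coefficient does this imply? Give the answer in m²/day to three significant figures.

At the plume center C_max = M/(n_e·A·√(4πDt)), so D = M²/(4πt·(n_e·A·C_max)²).
n_e·A·C_max = 0.25 × 11.2 × 1.90 = 5.320 kg/m.
D = 25.2²/(4π × 39.7 × 5.320²) = 0.0450 m²/day.

0.0450 m²/day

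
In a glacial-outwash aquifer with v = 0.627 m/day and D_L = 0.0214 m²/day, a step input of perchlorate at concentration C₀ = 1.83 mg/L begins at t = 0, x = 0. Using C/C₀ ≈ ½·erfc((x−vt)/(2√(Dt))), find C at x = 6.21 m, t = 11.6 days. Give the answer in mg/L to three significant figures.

For a continuous step input, C/C₀ ≈ ½·erfc((x−vt)/(2√(Dt))).
vt = 0.627 × 11.6 = 7.2732 m and 2√(Dt) = 2√(0.0214 × 11.6) = 0.9965 m.
Argument (x−vt)/(2√(Dt)) = (6.21 − 7.2732)/0.9965 = -1.067; ½·erfc(-1.067) = 0.9343.
C = 1.83 × 0.9343 = 1.71 mg/L.

1.71 mg/L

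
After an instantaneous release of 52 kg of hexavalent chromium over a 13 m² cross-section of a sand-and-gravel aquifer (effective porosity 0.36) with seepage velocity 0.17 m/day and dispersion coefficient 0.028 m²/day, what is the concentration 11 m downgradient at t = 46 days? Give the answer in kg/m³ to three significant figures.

0.388 kg/m³

For an instantaneous plane source, C(x,t) = M/(n_e·A·√(4πDt)) · exp(−(x−vt)²/(4Dt)), with n_e·A the pore (flow) area.
Plume center vt = 0.17 × 46 = 7.82 m, so the well at 11 m is 3.18 m downgradient of the peak.
√(4πDt) = 4.023 m, giving peak height M/(n_e·A·√(4πDt)) = 52/(0.36 × 13 × 4.023) = 2.762 kg/m³.
(x−vt)²/(4Dt) = (3.18)²/(4 × 0.028 × 46) = 1.963; exp(−1.963) = 0.1404.
C = 2.762 × 0.1404 = 0.388 kg/m³.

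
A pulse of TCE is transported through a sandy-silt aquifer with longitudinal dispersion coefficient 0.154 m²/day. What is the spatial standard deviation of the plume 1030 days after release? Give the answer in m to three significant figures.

17.8 m

Dispersive spreading gives a Gaussian with σ² = 2Dt; advection only shifts the center.
σ = √(2 × 0.154 × 1030) = 17.8 m.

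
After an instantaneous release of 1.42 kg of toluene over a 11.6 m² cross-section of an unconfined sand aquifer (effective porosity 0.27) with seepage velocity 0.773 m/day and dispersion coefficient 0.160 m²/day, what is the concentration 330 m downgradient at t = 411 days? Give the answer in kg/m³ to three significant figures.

For an instantaneous plane source, C(x,t) = M/(n_e·A·√(4πDt)) · exp(−(x−vt)²/(4Dt)), with n_e·A the pore (flow) area.
Plume center vt = 0.773 × 411 = 317.703 m, so the well at 330 m is 12.297 m downgradient of the peak.
√(4πDt) = 28.75 m, giving peak height M/(n_e·A·√(4πDt)) = 1.42/(0.27 × 11.6 × 28.75) = 0.01577 kg/m³.
(x−vt)²/(4Dt) = (12.297)²/(4 × 0.160 × 411) = 0.5749; exp(−0.5749) = 0.5628.
C = 0.01577 × 0.5628 = 0.00888 kg/m³.

0.00888 kg/m³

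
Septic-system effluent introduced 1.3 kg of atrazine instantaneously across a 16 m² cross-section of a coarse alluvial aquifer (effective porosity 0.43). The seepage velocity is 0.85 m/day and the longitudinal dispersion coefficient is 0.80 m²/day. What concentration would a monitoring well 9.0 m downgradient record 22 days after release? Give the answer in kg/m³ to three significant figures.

0.00334 kg/m³

For an instantaneous plane source, C(x,t) = M/(n_e·A·√(4πDt)) · exp(−(x−vt)²/(4Dt)), with n_e·A the pore (flow) area.
Plume center vt = 0.85 × 22 = 18.7 m, so the well at 9.0 m is 9.7 m upgradient of the peak.
√(4πDt) = 14.87 m, giving peak height M/(n_e·A·√(4πDt)) = 1.3/(0.43 × 16 × 14.87) = 0.01271 kg/m³.
(x−vt)²/(4Dt) = (-9.7)²/(4 × 0.80 × 22) = 1.337; exp(−1.337) = 0.2626.
C = 0.01271 × 0.2626 = 0.00334 kg/m³.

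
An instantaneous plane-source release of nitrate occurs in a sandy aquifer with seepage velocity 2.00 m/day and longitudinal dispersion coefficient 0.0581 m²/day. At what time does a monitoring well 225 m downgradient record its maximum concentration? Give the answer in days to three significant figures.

For the 1D instantaneous-source solution, setting ∂C/∂t = 0 at fixed x gives v²t² + 2Dt − x² = 0, so t = (√(D² + v²x²) − D)/v².
√(D² + v²x²) = √(0.0581² + 2.00² × 225²) = 450.0; v² = 4.
t = (450.0 − 0.0581)/4 = 112 days (vs. the pure-advection estimate x/v = 112 d).

112 days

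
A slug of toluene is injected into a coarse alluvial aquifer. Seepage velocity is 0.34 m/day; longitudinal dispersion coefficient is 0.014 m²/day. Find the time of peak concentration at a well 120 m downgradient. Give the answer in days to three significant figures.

For the 1D instantaneous-source solution, setting ∂C/∂t = 0 at fixed x gives v²t² + 2Dt − x² = 0, so t = (√(D² + v²x²) − D)/v².
√(D² + v²x²) = √(0.014² + 0.34² × 120²) = 40.80; v² = 0.1156.
t = (40.80 − 0.014)/0.1156 = 353 days (vs. the pure-advection estimate x/v = 353 d).

353 days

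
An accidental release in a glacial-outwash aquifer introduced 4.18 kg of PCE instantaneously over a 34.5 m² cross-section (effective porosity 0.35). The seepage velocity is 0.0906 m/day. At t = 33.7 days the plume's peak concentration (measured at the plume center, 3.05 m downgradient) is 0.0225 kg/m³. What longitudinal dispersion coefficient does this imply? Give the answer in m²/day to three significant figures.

At the plume center C_max = M/(n_e·A·√(4πDt)), so D = M²/(4πt·(n_e·A·C_max)²).
n_e·A·C_max = 0.35 × 34.5 × 0.0225 = 0.2717 kg/m.
D = 4.18²/(4π × 33.7 × 0.2717²) = 0.559 m²/day.

0.559 m²/day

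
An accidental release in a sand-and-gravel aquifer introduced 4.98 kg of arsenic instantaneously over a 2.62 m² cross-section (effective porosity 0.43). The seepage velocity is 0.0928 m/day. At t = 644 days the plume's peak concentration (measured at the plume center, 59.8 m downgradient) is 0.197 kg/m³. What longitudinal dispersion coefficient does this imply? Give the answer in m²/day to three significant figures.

At the plume center C_max = M/(n_e·A·√(4πDt)), so D = M²/(4πt·(n_e·A·C_max)²).
n_e·A·C_max = 0.43 × 2.62 × 0.197 = 0.2219 kg/m.
D = 4.98²/(4π × 644 × 0.2219²) = 0.0622 m²/day.

0.0622 m²/day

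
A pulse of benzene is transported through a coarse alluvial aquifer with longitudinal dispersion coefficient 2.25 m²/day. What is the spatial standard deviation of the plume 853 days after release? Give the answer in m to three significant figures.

Dispersive spreading gives a Gaussian with σ² = 2Dt; advection only shifts the center.
σ = √(2 × 2.25 × 853) = 62.0 m.

62.0 m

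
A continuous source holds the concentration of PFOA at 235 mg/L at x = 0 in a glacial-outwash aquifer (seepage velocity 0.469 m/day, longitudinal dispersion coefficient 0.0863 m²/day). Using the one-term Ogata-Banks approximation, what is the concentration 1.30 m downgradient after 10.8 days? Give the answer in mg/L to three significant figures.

234 mg/L

For a continuous step input, C/C₀ ≈ ½·erfc((x−vt)/(2√(Dt))).
vt = 0.469 × 10.8 = 5.0652 m and 2√(Dt) = 2√(0.0863 × 10.8) = 1.931 m.
Argument (x−vt)/(2√(Dt)) = (1.30 − 5.0652)/1.931 = -1.950; ½·erfc(-1.950) = 0.9971.
C = 235 × 0.9971 = 234 mg/L.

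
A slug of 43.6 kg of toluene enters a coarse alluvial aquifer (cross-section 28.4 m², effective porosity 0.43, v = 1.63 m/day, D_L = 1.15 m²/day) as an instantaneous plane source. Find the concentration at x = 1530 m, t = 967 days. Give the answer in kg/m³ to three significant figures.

For an instantaneous plane source, C(x,t) = M/(n_e·A·√(4πDt)) · exp(−(x−vt)²/(4Dt)), with n_e·A the pore (flow) area.
Plume center vt = 1.63 × 967 = 1576.21 m, so the well at 1530 m is 46.21 m upgradient of the peak.
√(4πDt) = 118.2 m, giving peak height M/(n_e·A·√(4πDt)) = 43.6/(0.43 × 28.4 × 118.2) = 0.03021 kg/m³.
(x−vt)²/(4Dt) = (-46.21)²/(4 × 1.15 × 967) = 0.4801; exp(−0.4801) = 0.6187.
C = 0.03021 × 0.6187 = 0.0187 kg/m³.

0.0187 kg/m³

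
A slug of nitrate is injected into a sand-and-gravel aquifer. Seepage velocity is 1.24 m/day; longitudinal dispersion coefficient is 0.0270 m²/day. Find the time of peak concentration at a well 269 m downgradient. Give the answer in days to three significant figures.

217 days

For the 1D instantaneous-source solution, setting ∂C/∂t = 0 at fixed x gives v²t² + 2Dt − x² = 0, so t = (√(D² + v²x²) − D)/v².
√(D² + v²x²) = √(0.0270² + 1.24² × 269²) = 333.6; v² = 1.5376.
t = (333.6 − 0.0270)/1.5376 = 217 days (vs. the pure-advection estimate x/v = 217 d).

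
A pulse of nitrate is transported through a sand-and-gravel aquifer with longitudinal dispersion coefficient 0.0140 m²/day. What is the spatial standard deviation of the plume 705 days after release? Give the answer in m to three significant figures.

Dispersive spreading gives a Gaussian with σ² = 2Dt; advection only shifts the center.
σ = √(2 × 0.0140 × 705) = 4.44 m.

4.44 m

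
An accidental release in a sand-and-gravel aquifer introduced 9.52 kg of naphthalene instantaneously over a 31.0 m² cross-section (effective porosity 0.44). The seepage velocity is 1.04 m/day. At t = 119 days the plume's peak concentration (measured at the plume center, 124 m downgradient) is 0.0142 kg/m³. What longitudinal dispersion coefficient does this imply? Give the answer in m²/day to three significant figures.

1.62 m²/day

At the plume center C_max = M/(n_e·A·√(4πDt)), so D = M²/(4πt·(n_e·A·C_max)²).
n_e·A·C_max = 0.44 × 31.0 × 0.0142 = 0.1937 kg/m.
D = 9.52²/(4π × 119 × 0.1937²) = 1.62 m²/day.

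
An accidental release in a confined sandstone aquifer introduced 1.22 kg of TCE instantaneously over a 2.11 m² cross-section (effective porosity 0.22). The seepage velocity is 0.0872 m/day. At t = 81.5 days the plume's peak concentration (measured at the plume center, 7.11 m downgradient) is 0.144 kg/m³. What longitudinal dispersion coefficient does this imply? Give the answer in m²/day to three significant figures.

0.325 m²/day

At the plume center C_max = M/(n_e·A·√(4πDt)), so D = M²/(4πt·(n_e·A·C_max)²).
n_e·A·C_max = 0.22 × 2.11 × 0.144 = 0.06684 kg/m.
D = 1.22²/(4π × 81.5 × 0.06684²) = 0.325 m²/day.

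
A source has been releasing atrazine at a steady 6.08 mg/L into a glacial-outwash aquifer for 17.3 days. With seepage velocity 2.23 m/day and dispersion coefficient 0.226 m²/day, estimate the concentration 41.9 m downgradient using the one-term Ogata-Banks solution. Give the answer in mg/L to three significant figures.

For a continuous step input, C/C₀ ≈ ½·erfc((x−vt)/(2√(Dt))).
vt = 2.23 × 17.3 = 38.579 m and 2√(Dt) = 2√(0.226 × 17.3) = 3.955 m.
Argument (x−vt)/(2√(Dt)) = (41.9 − 38.579)/3.955 = 0.8397; ½·erfc(0.8397) = 0.1175.
C = 6.08 × 0.1175 = 0.714 mg/L.

0.714 mg/L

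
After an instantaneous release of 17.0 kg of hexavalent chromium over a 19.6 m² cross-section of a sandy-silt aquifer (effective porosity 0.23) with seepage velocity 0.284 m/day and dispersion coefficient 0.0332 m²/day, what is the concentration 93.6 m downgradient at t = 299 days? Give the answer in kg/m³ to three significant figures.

For an instantaneous plane source, C(x,t) = M/(n_e·A·√(4πDt)) · exp(−(x−vt)²/(4Dt)), with n_e·A the pore (flow) area.
Plume center vt = 0.284 × 299 = 84.916 m, so the well at 93.6 m is 8.684 m downgradient of the peak.
√(4πDt) = 11.17 m, giving peak height M/(n_e·A·√(4πDt)) = 17.0/(0.23 × 19.6 × 11.17) = 0.3376 kg/m³.
(x−vt)²/(4Dt) = (8.684)²/(4 × 0.0332 × 299) = 1.899; exp(−1.899) = 0.1497.
C = 0.3376 × 0.1497 = 0.0505 kg/m³.

0.0505 kg/m³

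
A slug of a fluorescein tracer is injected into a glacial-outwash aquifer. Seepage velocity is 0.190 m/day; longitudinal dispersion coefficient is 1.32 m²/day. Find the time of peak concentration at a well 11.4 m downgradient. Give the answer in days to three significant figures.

33.7 days

For the 1D instantaneous-source solution, setting ∂C/∂t = 0 at fixed x gives v²t² + 2Dt − x² = 0, so t = (√(D² + v²x²) − D)/v².
√(D² + v²x²) = √(1.32² + 0.190² × 11.4²) = 2.537; v² = 0.0361.
t = (2.537 − 1.32)/0.0361 = 33.7 days (vs. the pure-advection estimate x/v = 60.0 d).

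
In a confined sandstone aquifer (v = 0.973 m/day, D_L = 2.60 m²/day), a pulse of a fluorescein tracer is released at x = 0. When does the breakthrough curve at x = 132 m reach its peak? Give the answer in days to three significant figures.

For the 1D instantaneous-source solution, setting ∂C/∂t = 0 at fixed x gives v²t² + 2Dt − x² = 0, so t = (√(D² + v²x²) − D)/v².
√(D² + v²x²) = √(2.60² + 0.973² × 132²) = 128.5; v² = 0.946729.
t = (128.5 − 2.60)/0.946729 = 133 days (vs. the pure-advection estimate x/v = 136 d).

133 days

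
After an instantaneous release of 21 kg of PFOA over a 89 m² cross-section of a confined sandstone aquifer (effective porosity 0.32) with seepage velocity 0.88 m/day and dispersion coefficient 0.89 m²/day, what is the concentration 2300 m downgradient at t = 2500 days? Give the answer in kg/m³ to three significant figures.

For an instantaneous plane source, C(x,t) = M/(n_e·A·√(4πDt)) · exp(−(x−vt)²/(4Dt)), with n_e·A the pore (flow) area.
Plume center vt = 0.88 × 2500 = 2200 m, so the well at 2300 m is 100 m downgradient of the peak.
√(4πDt) = 167.2 m, giving peak height M/(n_e·A·√(4πDt)) = 21/(0.32 × 89 × 167.2) = 0.004410 kg/m³.
(x−vt)²/(4Dt) = (100)²/(4 × 0.89 × 2500) = 1.124; exp(−1.124) = 0.3250.
C = 0.004410 × 0.3250 = 0.00143 kg/m³.

0.00143 kg/m³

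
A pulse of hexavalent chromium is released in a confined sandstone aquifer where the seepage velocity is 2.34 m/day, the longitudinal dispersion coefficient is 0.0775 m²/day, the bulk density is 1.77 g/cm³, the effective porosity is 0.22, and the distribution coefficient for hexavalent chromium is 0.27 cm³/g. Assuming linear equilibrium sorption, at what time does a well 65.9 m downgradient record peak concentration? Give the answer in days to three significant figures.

Retardation factor R = 1 + ρ_b·K_d/n = 1 + 1.77 × 0.27/0.22 = 3.172.
Sorption retards both mechanisms: v_R = v/R = 0.7377 m/day, D_R = D/R = 0.02443 m²/day.
Peak time from v_R²t² + 2D_R t − x² = 0: t = (√(D_R² + v_R²x²) − D_R)/v_R².
√(D_R² + v_R²x²) = √(0.02443² + 0.7377² × 65.9²) = 48.61; v_R² = 0.5442.
t = (48.61 − 0.02443)/0.5442 = 89.3 days.

89.3 days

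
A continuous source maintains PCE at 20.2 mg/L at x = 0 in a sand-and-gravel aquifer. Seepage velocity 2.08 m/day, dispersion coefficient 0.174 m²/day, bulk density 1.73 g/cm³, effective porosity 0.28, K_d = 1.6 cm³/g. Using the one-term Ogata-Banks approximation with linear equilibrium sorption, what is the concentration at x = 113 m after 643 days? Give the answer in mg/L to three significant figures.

Retardation factor R = 1 + ρ_b·K_d/n = 1 + 1.73 × 1.6/0.28 = 10.89.
Sorption retards both mechanisms: v_R = v/R = 0.1910 m/day, D_R = D/R = 0.01598 m²/day.
v_R·t = 0.1910 × 643 = 122.813 m; 2√(D_R t) = 6.411 m; argument = (113 − 122.813)/6.411 = -1.531.
C = C₀ × ½·erfc(-1.531) = 20.2 × 0.9848 = 19.9 mg/L.

19.9 mg/L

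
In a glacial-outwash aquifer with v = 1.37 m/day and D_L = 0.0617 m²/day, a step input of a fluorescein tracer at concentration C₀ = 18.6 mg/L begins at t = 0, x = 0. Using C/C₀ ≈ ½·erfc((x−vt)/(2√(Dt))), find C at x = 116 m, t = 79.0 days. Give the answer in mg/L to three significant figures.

For a continuous step input, C/C₀ ≈ ½·erfc((x−vt)/(2√(Dt))).
vt = 1.37 × 79.0 = 108.23 m and 2√(Dt) = 2√(0.0617 × 79.0) = 4.416 m.
Argument (x−vt)/(2√(Dt)) = (116 − 108.23)/4.416 = 1.760; ½·erfc(1.760) = 0.006405.
C = 18.6 × 0.006405 = 0.119 mg/L.

0.119 mg/L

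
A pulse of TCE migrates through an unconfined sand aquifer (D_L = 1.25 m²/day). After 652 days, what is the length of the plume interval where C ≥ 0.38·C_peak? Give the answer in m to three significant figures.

112 m

The plume is Gaussian with σ = √(2Dt) = √(2 × 1.25 × 652) = 40.37 m.
C/C_peak = exp(−Δx²/(2σ²)) = 0.38 ⇒ Δx = σ·√(−2 ln 0.38) = 40.37 × 1.391 = 56.15 m.
Width = 2Δx = 112 m.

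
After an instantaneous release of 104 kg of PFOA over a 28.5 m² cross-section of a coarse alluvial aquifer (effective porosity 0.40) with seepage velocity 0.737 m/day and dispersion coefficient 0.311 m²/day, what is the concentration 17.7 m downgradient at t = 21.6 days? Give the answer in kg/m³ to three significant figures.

0.882 kg/m³

For an instantaneous plane source, C(x,t) = M/(n_e·A·√(4πDt)) · exp(−(x−vt)²/(4Dt)), with n_e·A the pore (flow) area.
Plume center vt = 0.737 × 21.6 = 15.9192 m, so the well at 17.7 m is 1.7808 m downgradient of the peak.
√(4πDt) = 9.188 m, giving peak height M/(n_e·A·√(4πDt)) = 104/(0.40 × 28.5 × 9.188) = 0.9929 kg/m³.
(x−vt)²/(4Dt) = (1.7808)²/(4 × 0.311 × 21.6) = 0.1180; exp(−0.1180) = 0.8887.
C = 0.9929 × 0.8887 = 0.882 kg/m³.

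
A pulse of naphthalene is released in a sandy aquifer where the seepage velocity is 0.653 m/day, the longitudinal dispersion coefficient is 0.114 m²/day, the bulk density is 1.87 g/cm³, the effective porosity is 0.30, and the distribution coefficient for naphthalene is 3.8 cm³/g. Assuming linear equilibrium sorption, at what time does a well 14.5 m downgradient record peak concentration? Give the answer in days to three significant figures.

542 days

Retardation factor R = 1 + ρ_b·K_d/n = 1 + 1.87 × 3.8/0.30 = 24.69.
Sorption retards both mechanisms: v_R = v/R = 0.02645 m/day, D_R = D/R = 0.004617 m²/day.
Peak time from v_R²t² + 2D_R t − x² = 0: t = (√(D_R² + v_R²x²) − D_R)/v_R².
√(D_R² + v_R²x²) = √(0.004617² + 0.02645² × 14.5²) = 0.3836; v_R² = 0.0006996.
t = (0.3836 − 0.004617)/0.0006996 = 542 days.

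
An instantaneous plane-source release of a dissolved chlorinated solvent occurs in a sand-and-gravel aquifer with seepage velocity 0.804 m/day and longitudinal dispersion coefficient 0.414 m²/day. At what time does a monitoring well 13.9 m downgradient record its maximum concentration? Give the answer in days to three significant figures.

For the 1D instantaneous-source solution, setting ∂C/∂t = 0 at fixed x gives v²t² + 2Dt − x² = 0, so t = (√(D² + v²x²) − D)/v².
√(D² + v²x²) = √(0.414² + 0.804² × 13.9²) = 11.18; v² = 0.646416.
t = (11.18 − 0.414)/0.646416 = 16.7 days (vs. the pure-advection estimate x/v = 17.3 d).

16.7 days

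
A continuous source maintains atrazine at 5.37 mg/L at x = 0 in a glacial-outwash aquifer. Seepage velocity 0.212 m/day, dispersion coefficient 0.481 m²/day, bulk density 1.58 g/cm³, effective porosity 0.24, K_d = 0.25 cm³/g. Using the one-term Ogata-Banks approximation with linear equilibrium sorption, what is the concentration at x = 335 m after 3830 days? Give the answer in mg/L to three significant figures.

1.21 mg/L

Retardation factor R = 1 + ρ_b·K_d/n = 1 + 1.58 × 0.25/0.24 = 2.646.
Sorption retards both mechanisms: v_R = v/R = 0.08012 m/day, D_R = D/R = 0.1818 m²/day.
v_R·t = 0.08012 × 3830 = 306.8596 m; 2√(D_R t) = 52.77 m; argument = (335 − 306.8596)/52.77 = 0.5333.
C = C₀ × ½·erfc(0.5333) = 5.37 × 0.2254 = 1.21 mg/L.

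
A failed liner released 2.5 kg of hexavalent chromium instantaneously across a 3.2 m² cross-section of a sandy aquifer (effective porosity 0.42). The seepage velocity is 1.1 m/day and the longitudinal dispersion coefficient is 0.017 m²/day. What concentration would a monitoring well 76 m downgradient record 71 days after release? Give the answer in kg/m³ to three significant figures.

For an instantaneous plane source, C(x,t) = M/(n_e·A·√(4πDt)) · exp(−(x−vt)²/(4Dt)), with n_e·A the pore (flow) area.
Plume center vt = 1.1 × 71 = 78.1 m, so the well at 76 m is 2.1 m upgradient of the peak.
√(4πDt) = 3.895 m, giving peak height M/(n_e·A·√(4πDt)) = 2.5/(0.42 × 3.2 × 3.895) = 0.4776 kg/m³.
(x−vt)²/(4Dt) = (-2.1)²/(4 × 0.017 × 71) = 0.9134; exp(−0.9134) = 0.4012.
C = 0.4776 × 0.4012 = 0.192 kg/m³.

0.192 kg/m³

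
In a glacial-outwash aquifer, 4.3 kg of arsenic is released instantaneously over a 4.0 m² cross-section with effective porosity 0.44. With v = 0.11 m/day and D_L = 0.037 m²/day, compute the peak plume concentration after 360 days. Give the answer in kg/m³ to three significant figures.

0.189 kg/m³

The peak of an instantaneous 1D plume sits at x = vt; there the Gaussian factor is 1 and C_max = M/(n_e·A·√(4πDt)), where n_e·A is the pore area the mass is dissolved in.
√(4πDt) = √(4π × 0.037 × 360) = 12.94 m, so C_max = 4.3/(0.44 × 4.0 × 12.94) = 0.189 kg/m³.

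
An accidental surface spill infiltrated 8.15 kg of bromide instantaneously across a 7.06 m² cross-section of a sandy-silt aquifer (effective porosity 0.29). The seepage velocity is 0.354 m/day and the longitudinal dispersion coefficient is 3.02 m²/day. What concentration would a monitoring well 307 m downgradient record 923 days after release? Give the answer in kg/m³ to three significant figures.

0.0205 kg/m³

For an instantaneous plane source, C(x,t) = M/(n_e·A·√(4πDt)) · exp(−(x−vt)²/(4Dt)), with n_e·A the pore (flow) area.
Plume center vt = 0.354 × 923 = 326.742 m, so the well at 307 m is 19.742 m upgradient of the peak.
√(4πDt) = 187.2 m, giving peak height M/(n_e·A·√(4πDt)) = 8.15/(0.29 × 7.06 × 187.2) = 0.02126 kg/m³.
(x−vt)²/(4Dt) = (-19.742)²/(4 × 3.02 × 923) = 0.03496; exp(−0.03496) = 0.9656.
C = 0.02126 × 0.9656 = 0.0205 kg/m³.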